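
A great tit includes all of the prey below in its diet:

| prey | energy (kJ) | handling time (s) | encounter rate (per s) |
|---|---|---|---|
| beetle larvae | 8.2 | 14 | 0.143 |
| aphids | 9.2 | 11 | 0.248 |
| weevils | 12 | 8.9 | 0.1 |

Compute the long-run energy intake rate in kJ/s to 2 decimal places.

R = Σλ_iE_i / (1 + Σλ_ih_i)
Numerator: 0.143×8.2 + 0.248×9.2 + 0.1×12 = 4.654
Denominator: 1 + 0.143×14 + 0.248×11 + 0.1×8.9 = 6.62
R = 4.654/6.62 = 0.7031 kJ/s

0.70 kJ/s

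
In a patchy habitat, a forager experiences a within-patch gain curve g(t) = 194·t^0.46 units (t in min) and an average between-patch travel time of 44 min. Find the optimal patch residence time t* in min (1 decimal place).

Maximise g(t)/(T+t): set derivative to zero → g'(t)(T+t) = g(t).
g'(t) = 0.46·194·t^-0.54. Setting 0.46·194·t^-0.54 = 194·t^0.46/(44+t) gives 0.46(44+t) = t, so 0.54·t = 0.46×44.
t* = 0.46×44/0.54 = 37.48 min.

37.5 min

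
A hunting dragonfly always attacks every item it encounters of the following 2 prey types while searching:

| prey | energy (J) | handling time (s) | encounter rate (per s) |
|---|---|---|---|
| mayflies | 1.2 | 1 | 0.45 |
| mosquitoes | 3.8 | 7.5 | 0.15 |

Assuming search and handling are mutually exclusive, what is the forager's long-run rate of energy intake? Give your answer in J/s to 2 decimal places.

0.43 J/s

R = (0.45×1.2 + 0.15×3.8) / (1 + 0.45×1 + 0.15×7.5) = 1.11/2.575 = 0.4311 J/s.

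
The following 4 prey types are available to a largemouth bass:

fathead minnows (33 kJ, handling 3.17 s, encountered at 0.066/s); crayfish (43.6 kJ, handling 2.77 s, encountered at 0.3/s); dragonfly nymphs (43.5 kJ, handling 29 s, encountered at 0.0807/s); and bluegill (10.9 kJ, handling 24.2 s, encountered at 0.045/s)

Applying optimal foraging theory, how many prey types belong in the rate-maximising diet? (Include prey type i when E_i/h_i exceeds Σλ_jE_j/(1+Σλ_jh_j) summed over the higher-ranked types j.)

E/h in descending order: crayfish 15.7, fathead minnows 10.4, dragonfly nymphs 1.5, bluegill 0.45 kJ/s. The optimal diet is the largest prefix of this list for which every included type satisfies E_i/h_i > R on the types above it.
Rate on top 1: 7.144. fathead minnows: 10.4 > 7.144 → include.
Rate on top 2: 7.479. dragonfly nymphs: 1.5 < 7.479 → exclude; stop.
Optimal diet: crayfish, fathead minnows — 2 of 4 types.

2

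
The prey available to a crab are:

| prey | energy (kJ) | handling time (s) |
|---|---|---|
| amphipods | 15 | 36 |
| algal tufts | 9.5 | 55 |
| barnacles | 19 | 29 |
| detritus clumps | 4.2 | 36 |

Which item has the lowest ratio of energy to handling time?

detritus clumps

Profitability E/h (kJ/s): amphipods = 15/36 = 0.417, algal tufts = 9.5/55 = 0.173, barnacles = 19/29 = 0.655, detritus clumps = 4.2/36 = 0.117.
Ranked: barnacles > amphipods > algal tufts > detritus clumps.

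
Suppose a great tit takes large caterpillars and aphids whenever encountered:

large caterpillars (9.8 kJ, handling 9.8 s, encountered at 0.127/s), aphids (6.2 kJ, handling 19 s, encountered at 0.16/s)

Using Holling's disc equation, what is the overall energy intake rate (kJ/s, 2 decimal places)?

0.42 kJ/s

Energy encountered per unit search time: 0.127×9.8 + 0.16×6.2 = 2.237 kJ/s.
Handling time per unit search time: 0.127×9.8 + 0.16×19 = 4.285.
Rate = 2.237/(1 + 4.285) = 0.4232 kJ/s.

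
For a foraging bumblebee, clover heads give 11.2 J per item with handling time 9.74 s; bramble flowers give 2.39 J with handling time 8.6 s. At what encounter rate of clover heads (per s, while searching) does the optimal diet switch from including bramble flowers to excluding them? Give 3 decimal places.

0.033 per s

At the threshold, the rate on clover heads alone equals the profitability of bramble flowers: λ·11.2/(1 + λ·9.74) = 2.39/8.6 = 0.2779.
Rearranging, λ(11.2 − 0.2779×9.74) = 0.2779, so λ = 0.2779/8.493 = 0.03272 per s.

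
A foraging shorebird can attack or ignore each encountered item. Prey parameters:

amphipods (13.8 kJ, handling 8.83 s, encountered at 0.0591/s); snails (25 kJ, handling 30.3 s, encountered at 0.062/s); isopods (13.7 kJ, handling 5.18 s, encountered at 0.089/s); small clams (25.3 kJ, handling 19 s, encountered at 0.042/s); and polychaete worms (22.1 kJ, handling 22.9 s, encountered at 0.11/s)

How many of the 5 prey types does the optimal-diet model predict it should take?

E/h in descending order: isopods 2.64, amphipods 1.56, small clams 1.33, polychaete worms 0.965, snails 0.825 kJ/s. The optimal diet is the largest prefix of this list for which every included type satisfies E_i/h_i > R on the types above it.
Rate on top 1: 0.8346. amphipods: 1.56 > 0.8346 → include.
Rate on top 2: 1.026. small clams: 1.33 > 1.026 → include.
Rate on top 3: 1.114. polychaete worms: 0.965 < 1.114 → exclude; stop.
Optimal diet: isopods, amphipods, small clams — 3 of 5 types.

3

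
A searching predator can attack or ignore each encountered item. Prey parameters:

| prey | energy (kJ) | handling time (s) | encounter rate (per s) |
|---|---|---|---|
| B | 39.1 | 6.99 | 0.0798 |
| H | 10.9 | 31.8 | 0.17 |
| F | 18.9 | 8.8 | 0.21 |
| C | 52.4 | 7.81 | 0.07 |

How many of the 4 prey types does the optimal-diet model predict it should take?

2

Profitabilities (E/h, kJ/s): C 6.71, B 5.59, F 2.15, H 0.343. Add prey in this order while the next type's profitability exceeds the intake rate on those already taken.
Rate on top 1: 2.372. B: 5.59 > 2.372 → include.
Rate on top 2: 3.226. F: 2.15 < 3.226 → exclude; stop.
Optimal diet: C, B — 2 of 4 types.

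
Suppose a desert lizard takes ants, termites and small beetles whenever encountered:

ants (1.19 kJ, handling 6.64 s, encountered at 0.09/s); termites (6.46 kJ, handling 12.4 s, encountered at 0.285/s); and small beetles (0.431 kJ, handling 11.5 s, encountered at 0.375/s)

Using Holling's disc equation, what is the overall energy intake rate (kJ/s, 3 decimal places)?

0.223 kJ/s

Energy encountered per unit search time: 0.09×1.19 + 0.285×6.46 + 0.375×0.431 = 2.11 kJ/s.
Handling time per unit search time: 0.09×6.64 + 0.285×12.4 + 0.375×11.5 = 8.444.
Rate = 2.11/(1 + 8.444) = 0.2234 kJ/s.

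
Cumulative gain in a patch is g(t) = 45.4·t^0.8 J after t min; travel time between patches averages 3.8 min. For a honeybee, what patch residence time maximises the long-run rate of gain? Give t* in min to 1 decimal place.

15.2 min

Maximise g(t)/(T+t): set derivative to zero → g'(t)(T+t) = g(t).
g'(t) = 0.8·45.4·t^-0.2. Setting 0.8·45.4·t^-0.2 = 45.4·t^0.8/(3.8+t) gives 0.8(3.8+t) = t, so 0.20·t = 0.8×3.8.
t* = 0.8×3.8/0.20 = 15.2 min.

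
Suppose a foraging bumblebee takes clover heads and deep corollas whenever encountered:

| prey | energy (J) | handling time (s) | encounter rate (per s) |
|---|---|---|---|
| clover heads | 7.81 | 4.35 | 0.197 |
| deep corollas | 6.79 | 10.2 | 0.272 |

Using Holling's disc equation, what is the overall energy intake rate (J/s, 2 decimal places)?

R = (0.197×7.81 + 0.272×6.79) / (1 + 0.197×4.35 + 0.272×10.2) = 3.385/4.631 = 0.731 J/s.

0.73 J/s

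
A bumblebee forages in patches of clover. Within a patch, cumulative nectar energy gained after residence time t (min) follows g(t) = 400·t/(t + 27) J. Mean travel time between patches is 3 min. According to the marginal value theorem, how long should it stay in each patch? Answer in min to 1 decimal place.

Optimal t* satisfies g'(t*) = g(t*)/(T + t*).
g'(t) = 400·27/(t + 27)². Setting 400·27/(t+27)² = 400t/[(t+27)(3+t)] gives 27(3+t) = t(t+27), so t² = 27×3 = 81.
t* = √81 = 9 min.

9.0 min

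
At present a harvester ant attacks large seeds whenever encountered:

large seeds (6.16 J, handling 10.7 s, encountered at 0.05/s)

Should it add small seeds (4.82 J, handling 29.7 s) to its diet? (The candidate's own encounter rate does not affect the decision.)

On large seeds alone, R = ΣλE/(1+Σλh) = 0.308/1.535 = 0.2007 J/s.
small seeds: E/h = 4.82/29.7 = 0.1623 J/s.
Since 0.1623 < R, time spent handling small seeds is better spent searching.

No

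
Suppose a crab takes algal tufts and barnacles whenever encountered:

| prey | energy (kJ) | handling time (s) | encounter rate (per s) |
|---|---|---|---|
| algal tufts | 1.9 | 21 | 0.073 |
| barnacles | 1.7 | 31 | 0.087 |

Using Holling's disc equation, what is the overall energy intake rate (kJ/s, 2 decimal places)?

R = Σλ_iE_i / (1 + Σλ_ih_i)
Numerator: 0.073×1.9 + 0.087×1.7 = 0.2866
Denominator: 1 + 0.073×21 + 0.087×31 = 5.23
R = 0.2866/5.23 = 0.0548 kJ/s

0.05 kJ/s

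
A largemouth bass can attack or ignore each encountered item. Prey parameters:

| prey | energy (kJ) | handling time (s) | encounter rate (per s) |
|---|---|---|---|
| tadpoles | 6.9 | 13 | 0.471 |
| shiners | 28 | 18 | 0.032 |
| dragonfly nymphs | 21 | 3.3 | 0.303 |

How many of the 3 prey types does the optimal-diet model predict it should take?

Rank by E/h (kJ/s): dragonfly nymphs 6.36, shiners 1.56, tadpoles 0.531. Include each in turn until the next type's E/h falls below the running intake rate.
Rate on top 1: 3.182. shiners: 1.56 < 3.182 → exclude; stop.
Optimal diet: dragonfly nymphs — 1 of 3 types.

1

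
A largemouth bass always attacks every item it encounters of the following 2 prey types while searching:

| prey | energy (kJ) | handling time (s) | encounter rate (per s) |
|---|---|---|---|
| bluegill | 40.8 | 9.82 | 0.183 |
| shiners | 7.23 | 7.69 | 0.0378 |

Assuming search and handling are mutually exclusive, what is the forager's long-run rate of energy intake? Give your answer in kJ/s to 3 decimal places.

Energy encountered per unit search time: 0.183×40.8 + 0.0378×7.23 = 7.74 kJ/s.
Handling time per unit search time: 0.183×9.82 + 0.0378×7.69 = 2.088.
Rate = 7.74/(1 + 2.088) = 2.507 kJ/s.

2.507 kJ/s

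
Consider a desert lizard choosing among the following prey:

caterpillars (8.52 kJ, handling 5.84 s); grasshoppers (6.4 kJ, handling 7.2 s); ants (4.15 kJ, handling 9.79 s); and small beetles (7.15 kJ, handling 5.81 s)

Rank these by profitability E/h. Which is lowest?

Profitability E/h (kJ/s): caterpillars = 8.52/5.84 = 1.46, grasshoppers = 6.4/7.2 = 0.889, ants = 4.15/9.79 = 0.424, small beetles = 7.15/5.81 = 1.23.
Ranked: caterpillars > small beetles > grasshoppers > ants.

ants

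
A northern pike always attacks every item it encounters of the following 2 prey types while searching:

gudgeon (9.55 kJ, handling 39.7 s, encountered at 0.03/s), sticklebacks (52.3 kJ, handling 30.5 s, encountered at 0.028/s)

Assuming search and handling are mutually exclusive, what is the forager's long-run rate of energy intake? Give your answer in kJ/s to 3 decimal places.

R = Σλ_iE_i / (1 + Σλ_ih_i)
Numerator: 0.03×9.55 + 0.028×52.3 = 1.751
Denominator: 1 + 0.03×39.7 + 0.028×30.5 = 3.045
R = 1.751/3.045 = 0.575 kJ/s

0.575 kJ/s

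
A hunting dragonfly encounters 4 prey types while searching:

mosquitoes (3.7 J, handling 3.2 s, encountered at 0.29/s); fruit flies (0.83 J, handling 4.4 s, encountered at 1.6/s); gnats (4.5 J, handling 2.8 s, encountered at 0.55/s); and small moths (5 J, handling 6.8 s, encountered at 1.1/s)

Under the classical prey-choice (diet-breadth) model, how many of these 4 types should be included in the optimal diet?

Profitabilities (E/h, J/s): gnats 1.61, mosquitoes 1.16, small moths 0.735, fruit flies 0.189. Add prey in this order while the next type's profitability exceeds the intake rate on those already taken.
Rate on top 1: 0.9744. mosquitoes: 1.16 > 0.9744 → include.
Rate on top 2: 1.023. small moths: 0.735 < 1.023 → exclude; stop.
Optimal diet: gnats, mosquitoes — 2 of 4 types.

2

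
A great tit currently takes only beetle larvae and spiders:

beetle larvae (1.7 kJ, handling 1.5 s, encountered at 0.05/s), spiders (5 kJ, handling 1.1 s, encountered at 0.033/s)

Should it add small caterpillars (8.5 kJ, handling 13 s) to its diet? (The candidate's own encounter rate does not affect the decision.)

Yes

Intake rate on the current diet: R = (0.05×1.7 + 0.033×5) / (1 + 0.05×1.5 + 0.033×1.1) = 0.25/1.111 = 0.225 kJ/s.
small caterpillars: E/h = 8.5/13 = 0.6538 kJ/s.
Since 0.6538 > R, including small caterpillars increases the long-run rate.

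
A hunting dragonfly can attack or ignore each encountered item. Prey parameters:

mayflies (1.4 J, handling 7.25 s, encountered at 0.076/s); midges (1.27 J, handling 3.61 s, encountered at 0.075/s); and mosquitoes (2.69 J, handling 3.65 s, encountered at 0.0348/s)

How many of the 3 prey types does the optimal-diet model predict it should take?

Rank by E/h (J/s): mosquitoes 0.737, midges 0.352, mayflies 0.193. Include each in turn until the next type's E/h falls below the running intake rate.
Rate on top 1: 0.08306. midges: 0.352 > 0.08306 → include.
Rate on top 2: 0.1351. mayflies: 0.193 > 0.1351 → include.
Optimal diet: mosquitoes, midges, mayflies — 3 of 3 types.

3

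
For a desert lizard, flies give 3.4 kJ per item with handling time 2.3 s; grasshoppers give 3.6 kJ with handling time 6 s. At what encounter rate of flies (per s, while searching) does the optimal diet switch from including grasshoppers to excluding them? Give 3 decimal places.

The zero-one rule: include grasshoppers iff E₂/h₂ > λE₁/(1+λh₁). Equality gives the switch point.
λE₁h₂ = E₂ + λE₂h₁ ⇒ λ = E₂/(E₁h₂ − E₂h₁) = 3.6/(20.4 − 8.28) = 0.297 per s.

0.297 per s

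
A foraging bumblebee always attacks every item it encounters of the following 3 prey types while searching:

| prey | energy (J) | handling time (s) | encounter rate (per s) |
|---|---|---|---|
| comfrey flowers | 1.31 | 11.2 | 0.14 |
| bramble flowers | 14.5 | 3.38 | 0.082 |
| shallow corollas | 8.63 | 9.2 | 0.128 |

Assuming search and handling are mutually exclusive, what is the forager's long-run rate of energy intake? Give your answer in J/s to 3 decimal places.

Energy encountered per unit search time: 0.14×1.31 + 0.082×14.5 + 0.128×8.63 = 2.477 J/s.
Handling time per unit search time: 0.14×11.2 + 0.082×3.38 + 0.128×9.2 = 3.023.
Rate = 2.477/(1 + 3.023) = 0.6158 J/s.

0.616 J/s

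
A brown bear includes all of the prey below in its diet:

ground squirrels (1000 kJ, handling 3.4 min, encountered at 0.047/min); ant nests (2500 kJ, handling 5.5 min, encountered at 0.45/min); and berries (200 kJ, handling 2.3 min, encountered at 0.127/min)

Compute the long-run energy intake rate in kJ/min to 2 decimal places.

Energy encountered per unit search time: 0.047×1000 + 0.45×2500 + 0.127×200 = 1197 kJ/min.
Handling time per unit search time: 0.047×3.4 + 0.45×5.5 + 0.127×2.3 = 2.927.
Rate = 1197/(1 + 2.927) = 304.9 kJ/min.

304.92 kJ/min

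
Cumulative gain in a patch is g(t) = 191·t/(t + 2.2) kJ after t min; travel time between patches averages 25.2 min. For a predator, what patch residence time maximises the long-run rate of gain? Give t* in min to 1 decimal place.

7.4 min

By the marginal value theorem, leave when the instantaneous gain rate g'(t) equals the habitat-wide average g(t)/(T + t).
g'(t) = 191·2.2/(t + 2.2)². Setting 191·2.2/(t+2.2)² = 191t/[(t+2.2)(25.2+t)] gives 2.2(25.2+t) = t(t+2.2), so t² = 2.2×25.2 = 55.44.
t* = √55.44 = 7.446 min.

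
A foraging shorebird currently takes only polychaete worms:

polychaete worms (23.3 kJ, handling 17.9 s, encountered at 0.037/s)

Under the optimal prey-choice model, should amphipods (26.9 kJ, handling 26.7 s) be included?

Yes

On polychaete worms alone, R = ΣλE/(1+Σλh) = 0.8621/1.662 = 0.5186 kJ/s.
amphipods: E/h = 26.9/26.7 = 1.007 kJ/s.
1.007 > 0.5186, so adding amphipods raises the average — include it.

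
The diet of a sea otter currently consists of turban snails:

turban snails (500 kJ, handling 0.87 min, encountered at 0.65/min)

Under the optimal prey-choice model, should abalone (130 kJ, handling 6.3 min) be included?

No

On turban snails alone, R = ΣλE/(1+Σλh) = 325/1.566 = 207.6 kJ/min.
abalone: E/h = 130/6.3 = 20.63 kJ/min.
Since 20.63 < R, time spent handling abalone is better spent searching.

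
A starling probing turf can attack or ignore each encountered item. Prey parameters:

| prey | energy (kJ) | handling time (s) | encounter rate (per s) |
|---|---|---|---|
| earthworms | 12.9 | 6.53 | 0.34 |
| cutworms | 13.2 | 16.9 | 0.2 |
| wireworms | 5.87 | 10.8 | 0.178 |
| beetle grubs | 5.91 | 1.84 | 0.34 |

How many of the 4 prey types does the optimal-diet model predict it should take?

Rank by E/h (kJ/s): beetle grubs 3.21, earthworms 1.98, cutworms 0.781, wireworms 0.544. Include each in turn until the next type's E/h falls below the running intake rate.
Rate on top 1: 1.236. earthworms: 1.98 > 1.236 → include.
Rate on top 2: 1.663. cutworms: 0.781 < 1.663 → exclude; stop.
Optimal diet: beetle grubs, earthworms — 2 of 4 types.

2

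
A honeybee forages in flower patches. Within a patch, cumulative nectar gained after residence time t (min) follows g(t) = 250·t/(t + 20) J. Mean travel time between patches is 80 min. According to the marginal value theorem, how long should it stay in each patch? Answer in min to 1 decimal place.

Optimal t* satisfies g'(t*) = g(t*)/(T + t*).
g'(t) = 250·20/(t + 20)². Setting 250·20/(t+20)² = 250t/[(t+20)(80+t)] gives 20(80+t) = t(t+20), so t² = 20×80 = 1600.
t* = √1600 = 40 min.

40.0 min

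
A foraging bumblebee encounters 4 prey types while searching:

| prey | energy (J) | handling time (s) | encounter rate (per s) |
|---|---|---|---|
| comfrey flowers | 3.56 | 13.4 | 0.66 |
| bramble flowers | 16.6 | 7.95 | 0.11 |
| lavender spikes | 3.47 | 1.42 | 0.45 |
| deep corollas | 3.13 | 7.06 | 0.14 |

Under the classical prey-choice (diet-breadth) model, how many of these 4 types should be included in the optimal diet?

2

Profitabilities (E/h, J/s): lavender spikes 2.44, bramble flowers 2.09, deep corollas 0.443, comfrey flowers 0.266. Add prey in this order while the next type's profitability exceeds the intake rate on those already taken.
Rate on top 1: 0.9527. bramble flowers: 2.09 > 0.9527 → include.
Rate on top 2: 1.348. deep corollas: 0.443 < 1.348 → exclude; stop.
Optimal diet: lavender spikes, bramble flowers — 2 of 4 types.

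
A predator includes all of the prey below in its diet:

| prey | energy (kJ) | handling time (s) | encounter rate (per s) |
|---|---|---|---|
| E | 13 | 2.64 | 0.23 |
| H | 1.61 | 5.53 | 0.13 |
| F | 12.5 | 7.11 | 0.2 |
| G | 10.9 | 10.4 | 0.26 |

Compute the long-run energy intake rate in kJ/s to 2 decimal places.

R = (0.23×13 + 0.13×1.61 + 0.2×12.5 + 0.26×10.9) / (1 + 0.23×2.64 + 0.13×5.53 + 0.2×7.11 + 0.26×10.4) = 8.533/6.452 = 1.323 kJ/s.

1.32 kJ/s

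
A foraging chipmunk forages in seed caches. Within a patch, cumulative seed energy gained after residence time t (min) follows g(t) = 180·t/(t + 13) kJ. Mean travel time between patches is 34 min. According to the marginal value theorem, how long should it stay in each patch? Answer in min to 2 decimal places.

Optimal t* satisfies g'(t*) = g(t*)/(T + t*).
g'(t) = 180·13/(t + 13)². Setting 180·13/(t+13)² = 180t/[(t+13)(34+t)] gives 13(34+t) = t(t+13), so t² = 13×34 = 442.
t* = √442 = 21.02 min.

21.02 min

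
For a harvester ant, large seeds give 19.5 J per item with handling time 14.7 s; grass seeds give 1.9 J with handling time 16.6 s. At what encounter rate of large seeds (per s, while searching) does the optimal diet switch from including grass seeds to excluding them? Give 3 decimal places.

Drop grass seeds once their profitability E₂/h₂ falls below the rate achievable on large seeds alone: E₂/h₂ = λE₁/(1 + λh₁).
Solve for λ: λE₁h₂ = E₂(1 + λh₁) → λ(E₁h₂ − E₂h₁) = E₂ → λ = E₂/(E₁h₂ − E₂h₁).
λ = 1.9/(19.5×16.6 − 1.9×14.7) = 1.9/295.8 = 0.006424 per s.

0.006 per s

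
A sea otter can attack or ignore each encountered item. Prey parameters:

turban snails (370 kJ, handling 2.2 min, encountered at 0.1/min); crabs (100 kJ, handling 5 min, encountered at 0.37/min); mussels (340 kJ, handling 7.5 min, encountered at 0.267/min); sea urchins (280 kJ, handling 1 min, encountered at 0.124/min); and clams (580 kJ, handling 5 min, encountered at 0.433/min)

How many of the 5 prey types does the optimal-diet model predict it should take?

3

Profitabilities (E/h, kJ/min): sea urchins 280, turban snails 168, clams 116, mussels 45.3, crabs 20. Add prey in this order while the next type's profitability exceeds the intake rate on those already taken.
Rate on top 1: 30.89. turban snails: 168 > 30.89 → include.
Rate on top 2: 53.36. clams: 116 > 53.36 → include.
Rate on top 3: 92.01. mussels: 45.3 < 92.01 → exclude; stop.
Optimal diet: sea urchins, turban snails, clams — 3 of 5 types.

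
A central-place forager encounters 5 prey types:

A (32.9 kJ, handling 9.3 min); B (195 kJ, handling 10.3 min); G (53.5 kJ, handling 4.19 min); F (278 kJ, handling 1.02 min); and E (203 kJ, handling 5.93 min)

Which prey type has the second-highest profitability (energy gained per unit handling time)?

Profitability E/h (kJ/min): A = 32.9/9.3 = 3.54, B = 195/10.3 = 18.9, G = 53.5/4.19 = 12.8, F = 278/1.02 = 273, E = 203/5.93 = 34.2.
Ranked: F > E > B > G > A.

E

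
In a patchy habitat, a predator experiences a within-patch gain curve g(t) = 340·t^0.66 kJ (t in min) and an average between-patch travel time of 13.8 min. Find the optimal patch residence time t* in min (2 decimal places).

Optimal t* satisfies g'(t*) = g(t*)/(T + t*).
g'(t) = 0.66·340·t^-0.34. Setting 0.66·340·t^-0.34 = 340·t^0.66/(13.8+t) gives 0.66(13.8+t) = t, so 0.34·t = 0.66×13.8.
t* = 0.66×13.8/0.34 = 26.79 min.

26.79 min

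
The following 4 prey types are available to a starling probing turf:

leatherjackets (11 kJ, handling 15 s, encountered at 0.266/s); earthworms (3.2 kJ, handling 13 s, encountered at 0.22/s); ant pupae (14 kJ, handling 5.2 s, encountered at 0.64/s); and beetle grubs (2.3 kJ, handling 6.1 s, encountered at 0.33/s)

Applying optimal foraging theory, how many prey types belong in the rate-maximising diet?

E/h in descending order: ant pupae 2.69, leatherjackets 0.733, beetle grubs 0.377, earthworms 0.246 kJ/s. The optimal diet is the largest prefix of this list for which every included type satisfies E_i/h_i > R on the types above it.
Rate on top 1: 2.07. leatherjackets: 0.733 < 2.07 → exclude; stop.
Optimal diet: ant pupae — 1 of 4 types.

1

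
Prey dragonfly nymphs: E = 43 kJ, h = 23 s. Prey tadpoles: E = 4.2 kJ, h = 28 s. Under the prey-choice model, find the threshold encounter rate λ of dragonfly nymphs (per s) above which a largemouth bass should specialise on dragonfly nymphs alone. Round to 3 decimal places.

The zero-one rule: include tadpoles iff E₂/h₂ > λE₁/(1+λh₁). Equality gives the switch point.
λE₁h₂ = E₂ + λE₂h₁ ⇒ λ = E₂/(E₁h₂ − E₂h₁) = 4.2/(1204 − 96.6) = 0.003793 per s.

0.004 per s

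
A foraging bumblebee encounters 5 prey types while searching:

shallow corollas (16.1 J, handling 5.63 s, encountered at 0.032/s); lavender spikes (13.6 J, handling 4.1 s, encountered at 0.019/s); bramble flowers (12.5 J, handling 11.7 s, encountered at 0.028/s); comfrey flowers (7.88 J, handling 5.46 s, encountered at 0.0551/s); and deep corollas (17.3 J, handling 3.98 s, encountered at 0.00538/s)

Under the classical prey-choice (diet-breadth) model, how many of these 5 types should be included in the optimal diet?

5

E/h in descending order: deep corollas 4.35, lavender spikes 3.32, shallow corollas 2.86, comfrey flowers 1.44, bramble flowers 1.07 J/s. The optimal diet is the largest prefix of this list for which every included type satisfies E_i/h_i > R on the types above it.
Rate on top 1: 0.09112. lavender spikes: 3.32 > 0.09112 → include.
Rate on top 2: 0.3197. shallow corollas: 2.86 > 0.3197 → include.
Rate on top 3: 0.6774. comfrey flowers: 1.44 > 0.6774 → include.
Rate on top 4: 0.8232. bramble flowers: 1.07 > 0.8232 → include.
Optimal diet: deep corollas, lavender spikes, shallow corollas, comfrey flowers, bramble flowers — 5 of 5 types.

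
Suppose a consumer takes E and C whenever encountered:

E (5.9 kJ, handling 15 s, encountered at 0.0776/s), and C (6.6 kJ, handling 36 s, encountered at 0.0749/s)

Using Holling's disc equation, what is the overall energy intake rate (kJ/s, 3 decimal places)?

0.196 kJ/s

Energy encountered per unit search time: 0.0776×5.9 + 0.0749×6.6 = 0.9522 kJ/s.
Handling time per unit search time: 0.0776×15 + 0.0749×36 = 3.86.
Rate = 0.9522/(1 + 3.86) = 0.1959 kJ/s.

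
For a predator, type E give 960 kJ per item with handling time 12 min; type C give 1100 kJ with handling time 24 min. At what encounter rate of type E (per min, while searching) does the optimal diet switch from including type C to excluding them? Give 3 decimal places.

0.112 per min

Drop type C once their profitability E₂/h₂ falls below the rate achievable on type E alone: E₂/h₂ = λE₁/(1 + λh₁).
Solve for λ: λE₁h₂ = E₂(1 + λh₁) → λ(E₁h₂ − E₂h₁) = E₂ → λ = E₂/(E₁h₂ − E₂h₁).
λ = 1100/(960×24 − 1100×12) = 1100/9840 = 0.1118 per min.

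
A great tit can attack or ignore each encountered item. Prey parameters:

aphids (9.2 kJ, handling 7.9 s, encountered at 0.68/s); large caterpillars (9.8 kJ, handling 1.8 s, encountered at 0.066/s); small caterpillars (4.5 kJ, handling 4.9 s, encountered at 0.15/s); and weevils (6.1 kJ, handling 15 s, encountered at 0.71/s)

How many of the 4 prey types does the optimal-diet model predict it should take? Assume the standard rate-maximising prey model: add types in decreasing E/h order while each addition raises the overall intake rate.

2

Rank by E/h (kJ/s): large caterpillars 5.44, aphids 1.16, small caterpillars 0.918, weevils 0.407. Include each in turn until the next type's E/h falls below the running intake rate.
Rate on top 1: 0.5781. aphids: 1.16 > 0.5781 → include.
Rate on top 2: 1.063. small caterpillars: 0.918 < 1.063 → exclude; stop.
Optimal diet: large caterpillars, aphids — 2 of 4 types.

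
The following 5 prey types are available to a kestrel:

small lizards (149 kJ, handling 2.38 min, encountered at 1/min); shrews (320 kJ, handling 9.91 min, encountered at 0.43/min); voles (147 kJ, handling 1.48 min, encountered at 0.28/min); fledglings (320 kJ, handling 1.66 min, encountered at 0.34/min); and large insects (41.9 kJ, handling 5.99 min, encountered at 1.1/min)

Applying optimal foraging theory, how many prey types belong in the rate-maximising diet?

2

Profitabilities (E/h, kJ/min): fledglings 193, voles 99.3, small lizards 62.6, shrews 32.3, large insects 6.99. Add prey in this order while the next type's profitability exceeds the intake rate on those already taken.
Rate on top 1: 69.55. voles: 99.3 > 69.55 → include.
Rate on top 2: 75.78. small lizards: 62.6 < 75.78 → exclude; stop.
Optimal diet: fledglings, voles — 2 of 5 types.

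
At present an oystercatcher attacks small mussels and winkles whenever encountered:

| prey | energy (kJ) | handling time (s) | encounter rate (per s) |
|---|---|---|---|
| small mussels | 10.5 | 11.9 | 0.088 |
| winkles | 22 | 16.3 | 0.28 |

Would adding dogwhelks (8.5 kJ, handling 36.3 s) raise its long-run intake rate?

Intake rate on the current diet: R = (0.088×10.5 + 0.28×22) / (1 + 0.088×11.9 + 0.28×16.3) = 7.084/6.611 = 1.072 kJ/s.
dogwhelks: E/h = 8.5/36.3 = 0.2342 kJ/s.
0.2342 < 1.072, so adding dogwhelks would lower the average — exclude it.

No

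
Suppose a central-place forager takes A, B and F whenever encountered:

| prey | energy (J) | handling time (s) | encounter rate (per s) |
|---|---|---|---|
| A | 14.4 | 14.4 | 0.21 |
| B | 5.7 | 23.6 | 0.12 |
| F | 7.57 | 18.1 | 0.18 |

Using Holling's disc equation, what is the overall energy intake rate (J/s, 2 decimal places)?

0.50 J/s

R = (0.21×14.4 + 0.12×5.7 + 0.18×7.57) / (1 + 0.21×14.4 + 0.12×23.6 + 0.18×18.1) = 5.071/10.11 = 0.5013 J/s.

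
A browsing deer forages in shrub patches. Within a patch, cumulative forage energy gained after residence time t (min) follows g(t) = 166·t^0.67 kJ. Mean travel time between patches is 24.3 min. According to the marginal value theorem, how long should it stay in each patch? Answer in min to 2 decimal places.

By the marginal value theorem, leave when the instantaneous gain rate g'(t) equals the habitat-wide average g(t)/(T + t).
g'(t) = 0.67·166·t^-0.33. Setting 0.67·166·t^-0.33 = 166·t^0.67/(24.3+t) gives 0.67(24.3+t) = t, so 0.33·t = 0.67×24.3.
t* = 0.67×24.3/0.33 = 49.34 min.

49.34 min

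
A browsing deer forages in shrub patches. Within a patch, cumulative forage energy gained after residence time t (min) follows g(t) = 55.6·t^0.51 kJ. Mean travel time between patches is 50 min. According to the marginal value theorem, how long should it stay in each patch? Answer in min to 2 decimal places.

By the marginal value theorem, leave when the instantaneous gain rate g'(t) equals the habitat-wide average g(t)/(T + t).
g'(t) = 0.51·55.6·t^-0.49. Setting 0.51·55.6·t^-0.49 = 55.6·t^0.51/(50+t) gives 0.51(50+t) = t, so 0.49·t = 0.51×50.
t* = 0.51×50/0.49 = 52.04 min.

52.04 min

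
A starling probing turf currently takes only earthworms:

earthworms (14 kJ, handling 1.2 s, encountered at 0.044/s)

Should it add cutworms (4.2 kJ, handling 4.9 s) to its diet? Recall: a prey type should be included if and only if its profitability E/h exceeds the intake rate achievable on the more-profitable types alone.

Intake rate on the current diet: R = (0.044×14) / (1 + 0.044×1.2) = 0.616/1.053 = 0.5851 kJ/s.
Profitability of cutworms: 4.2/4.9 = 0.8571 kJ/s.
Since 0.8571 > R, including cutworms increases the long-run rate.

Yes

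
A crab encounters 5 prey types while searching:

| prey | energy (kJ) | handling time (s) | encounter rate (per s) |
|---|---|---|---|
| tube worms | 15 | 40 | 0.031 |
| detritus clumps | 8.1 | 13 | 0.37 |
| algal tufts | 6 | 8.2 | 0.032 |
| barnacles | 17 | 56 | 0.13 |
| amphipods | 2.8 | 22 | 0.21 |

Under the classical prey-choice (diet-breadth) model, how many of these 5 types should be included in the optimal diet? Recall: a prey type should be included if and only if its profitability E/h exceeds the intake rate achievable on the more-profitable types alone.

Rank by E/h (kJ/s): algal tufts 0.732, detritus clumps 0.623, tube worms 0.375, barnacles 0.304, amphipods 0.127. Include each in turn until the next type's E/h falls below the running intake rate.
Rate on top 1: 0.1521. detritus clumps: 0.623 > 0.1521 → include.
Rate on top 2: 0.5252. tube worms: 0.375 < 0.5252 → exclude; stop.
Optimal diet: algal tufts, detritus clumps — 2 of 5 types.

2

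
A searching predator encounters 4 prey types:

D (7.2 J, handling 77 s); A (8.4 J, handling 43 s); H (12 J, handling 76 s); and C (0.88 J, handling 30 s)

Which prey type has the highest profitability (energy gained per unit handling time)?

A

In descending order of E/h:
A: 8.4/43 = 0.195 J/s
H: 12/76 = 0.158 J/s
D: 7.2/77 = 0.0935 J/s
C: 0.88/30 = 0.0293 J/s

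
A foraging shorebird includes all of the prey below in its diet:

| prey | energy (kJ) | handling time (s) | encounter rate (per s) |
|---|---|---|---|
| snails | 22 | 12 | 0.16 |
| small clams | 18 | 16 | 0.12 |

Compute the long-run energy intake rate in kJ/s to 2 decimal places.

1.17 kJ/s

Energy encountered per unit search time: 0.16×22 + 0.12×18 = 5.68 kJ/s.
Handling time per unit search time: 0.16×12 + 0.12×16 = 3.84.
Rate = 5.68/(1 + 3.84) = 1.174 kJ/s.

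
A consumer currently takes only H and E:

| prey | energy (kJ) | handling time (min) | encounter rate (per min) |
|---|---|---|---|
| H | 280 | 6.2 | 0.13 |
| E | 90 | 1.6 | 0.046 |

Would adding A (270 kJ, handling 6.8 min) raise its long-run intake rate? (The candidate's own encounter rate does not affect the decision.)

Current rate: (0.13×280 + 0.046×90)/(1 + 0.13×6.2 + 0.046×1.6) = 21.57 kJ/min.
A: E/h = 270/6.8 = 39.71 kJ/min.
Since 39.71 > R, including A increases the long-run rate.

Yes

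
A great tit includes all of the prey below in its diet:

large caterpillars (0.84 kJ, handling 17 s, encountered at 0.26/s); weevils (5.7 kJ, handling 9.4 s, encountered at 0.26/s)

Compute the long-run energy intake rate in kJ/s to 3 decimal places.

0.216 kJ/s

R = (0.26×0.84 + 0.26×5.7) / (1 + 0.26×17 + 0.26×9.4) = 1.7/7.864 = 0.2162 kJ/s.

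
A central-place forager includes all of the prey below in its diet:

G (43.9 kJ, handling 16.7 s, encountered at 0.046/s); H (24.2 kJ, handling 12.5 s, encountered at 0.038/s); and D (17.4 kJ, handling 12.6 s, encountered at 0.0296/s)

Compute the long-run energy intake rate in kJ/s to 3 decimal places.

Energy encountered per unit search time: 0.046×43.9 + 0.038×24.2 + 0.0296×17.4 = 3.454 kJ/s.
Handling time per unit search time: 0.046×16.7 + 0.038×12.5 + 0.0296×12.6 = 1.616.
Rate = 3.454/(1 + 1.616) = 1.32 kJ/s.

1.320 kJ/s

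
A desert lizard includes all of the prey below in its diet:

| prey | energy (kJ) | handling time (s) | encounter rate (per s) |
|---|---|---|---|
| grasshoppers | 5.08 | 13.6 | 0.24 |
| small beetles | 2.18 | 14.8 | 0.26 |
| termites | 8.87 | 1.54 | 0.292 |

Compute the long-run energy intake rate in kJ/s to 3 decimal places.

0.511 kJ/s

Energy encountered per unit search time: 0.24×5.08 + 0.26×2.18 + 0.292×8.87 = 4.376 kJ/s.
Handling time per unit search time: 0.24×13.6 + 0.26×14.8 + 0.292×1.54 = 7.562.
Rate = 4.376/(1 + 7.562) = 0.5111 kJ/s.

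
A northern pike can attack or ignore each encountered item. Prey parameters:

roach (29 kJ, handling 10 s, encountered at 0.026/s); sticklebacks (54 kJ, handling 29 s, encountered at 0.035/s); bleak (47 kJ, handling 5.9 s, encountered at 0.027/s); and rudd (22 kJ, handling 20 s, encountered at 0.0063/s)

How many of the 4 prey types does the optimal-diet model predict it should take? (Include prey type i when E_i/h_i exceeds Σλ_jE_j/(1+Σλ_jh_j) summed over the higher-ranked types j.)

3

Rank by E/h (kJ/s): bleak 7.97, roach 2.9, sticklebacks 1.86, rudd 1.1. Include each in turn until the next type's E/h falls below the running intake rate.
Rate on top 1: 1.095. roach: 2.9 > 1.095 → include.
Rate on top 2: 1.425. sticklebacks: 1.86 > 1.425 → include.
Rate on top 3: 1.607. rudd: 1.1 < 1.607 → exclude; stop.
Optimal diet: bleak, roach, sticklebacks — 3 of 4 types.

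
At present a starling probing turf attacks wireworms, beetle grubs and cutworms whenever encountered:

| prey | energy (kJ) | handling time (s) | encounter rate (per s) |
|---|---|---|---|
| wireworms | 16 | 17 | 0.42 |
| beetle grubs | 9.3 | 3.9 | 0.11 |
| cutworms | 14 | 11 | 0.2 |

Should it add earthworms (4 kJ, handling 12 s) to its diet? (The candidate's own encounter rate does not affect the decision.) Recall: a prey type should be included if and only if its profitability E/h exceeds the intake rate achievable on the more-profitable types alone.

Intake rate on the current diet: R = (0.42×16 + 0.11×9.3 + 0.2×14) / (1 + 0.42×17 + 0.11×3.9 + 0.2×11) = 10.54/10.77 = 0.979 kJ/s.
earthworms: E/h = 4/12 = 0.3333 kJ/s.
0.3333 < 0.979, so adding earthworms would lower the average — exclude it.

No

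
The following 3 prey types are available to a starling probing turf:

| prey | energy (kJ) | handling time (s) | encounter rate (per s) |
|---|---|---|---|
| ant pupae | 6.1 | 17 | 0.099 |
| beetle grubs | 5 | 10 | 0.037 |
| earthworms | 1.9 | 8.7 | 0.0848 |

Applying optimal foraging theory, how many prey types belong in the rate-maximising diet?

Rank by E/h (kJ/s): beetle grubs 0.5, ant pupae 0.359, earthworms 0.218. Include each in turn until the next type's E/h falls below the running intake rate.
Rate on top 1: 0.135. ant pupae: 0.359 > 0.135 → include.
Rate on top 2: 0.2584. earthworms: 0.218 < 0.2584 → exclude; stop.
Optimal diet: beetle grubs, ant pupae — 2 of 3 types.

2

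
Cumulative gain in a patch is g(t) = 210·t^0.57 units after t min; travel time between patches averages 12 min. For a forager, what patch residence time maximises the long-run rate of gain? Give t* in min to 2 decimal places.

15.91 min

Maximise g(t)/(T+t): set derivative to zero → g'(t)(T+t) = g(t).
g'(t) = 0.57·210·t^-0.43. Setting 0.57·210·t^-0.43 = 210·t^0.57/(12+t) gives 0.57(12+t) = t, so 0.43·t = 0.57×12.
t* = 0.57×12/0.43 = 15.91 min.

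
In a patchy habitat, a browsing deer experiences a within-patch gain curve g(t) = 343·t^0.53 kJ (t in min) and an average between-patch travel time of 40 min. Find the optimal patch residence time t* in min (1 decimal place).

By the marginal value theorem, leave when the instantaneous gain rate g'(t) equals the habitat-wide average g(t)/(T + t).
g'(t) = 0.53·343·t^-0.47. Setting 0.53·343·t^-0.47 = 343·t^0.53/(40+t) gives 0.53(40+t) = t, so 0.47·t = 0.53×40.
t* = 0.53×40/0.47 = 45.11 min.

45.1 min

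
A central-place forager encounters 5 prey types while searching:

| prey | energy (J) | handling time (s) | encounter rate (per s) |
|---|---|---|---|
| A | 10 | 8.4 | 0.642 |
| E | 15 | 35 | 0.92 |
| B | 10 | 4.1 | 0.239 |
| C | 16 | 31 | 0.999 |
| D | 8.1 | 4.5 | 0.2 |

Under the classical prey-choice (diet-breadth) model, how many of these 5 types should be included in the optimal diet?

Profitabilities (E/h, J/s): B 2.44, D 1.8, A 1.19, C 0.516, E 0.429. Add prey in this order while the next type's profitability exceeds the intake rate on those already taken.
Rate on top 1: 1.207. D: 1.8 > 1.207 → include.
Rate on top 2: 1.392. A: 1.19 < 1.392 → exclude; stop.
Optimal diet: B, D — 2 of 5 types.

2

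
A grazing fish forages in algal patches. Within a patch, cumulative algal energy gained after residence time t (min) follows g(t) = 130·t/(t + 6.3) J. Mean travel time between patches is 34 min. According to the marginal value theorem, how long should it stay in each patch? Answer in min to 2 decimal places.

Maximise g(t)/(T+t): set derivative to zero → g'(t)(T+t) = g(t).
g'(t) = 130·6.3/(t + 6.3)². Setting 130·6.3/(t+6.3)² = 130t/[(t+6.3)(34+t)] gives 6.3(34+t) = t(t+6.3), so t² = 6.3×34 = 214.2.
t* = √214.2 = 14.64 min.

14.64 min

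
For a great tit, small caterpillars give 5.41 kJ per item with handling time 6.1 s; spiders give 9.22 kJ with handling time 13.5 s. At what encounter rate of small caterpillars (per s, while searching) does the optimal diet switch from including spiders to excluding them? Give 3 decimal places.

The zero-one rule: include spiders iff E₂/h₂ > λE₁/(1+λh₁). Equality gives the switch point.
λE₁h₂ = E₂ + λE₂h₁ ⇒ λ = E₂/(E₁h₂ − E₂h₁) = 9.22/(73.03 − 56.24) = 0.549 per s.

0.549 per s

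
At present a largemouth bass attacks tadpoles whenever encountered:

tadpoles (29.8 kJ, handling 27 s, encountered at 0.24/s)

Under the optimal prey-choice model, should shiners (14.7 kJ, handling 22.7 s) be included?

On tadpoles alone, R = ΣλE/(1+Σλh) = 7.152/7.48 = 0.9561 kJ/s.
shiners: E/h = 14.7/22.7 = 0.6476 kJ/s.
0.6476 < 0.9561, so adding shiners would lower the average — exclude it.

No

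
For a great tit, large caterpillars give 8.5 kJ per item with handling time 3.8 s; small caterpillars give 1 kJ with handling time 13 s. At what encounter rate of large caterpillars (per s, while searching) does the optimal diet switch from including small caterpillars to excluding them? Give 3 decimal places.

0.009 per s

Drop small caterpillars once their profitability E₂/h₂ falls below the rate achievable on large caterpillars alone: E₂/h₂ = λE₁/(1 + λh₁).
Solve for λ: λE₁h₂ = E₂(1 + λh₁) → λ(E₁h₂ − E₂h₁) = E₂ → λ = E₂/(E₁h₂ − E₂h₁).
λ = 1/(8.5×13 − 1×3.8) = 1/106.7 = 0.009372 per s.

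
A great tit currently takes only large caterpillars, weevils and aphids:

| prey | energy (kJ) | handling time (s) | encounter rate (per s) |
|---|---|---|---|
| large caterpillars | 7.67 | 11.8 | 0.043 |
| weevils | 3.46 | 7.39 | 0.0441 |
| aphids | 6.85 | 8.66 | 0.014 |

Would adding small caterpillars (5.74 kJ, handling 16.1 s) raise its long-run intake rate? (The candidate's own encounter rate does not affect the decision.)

Yes

Current rate: (0.043×7.67 + 0.0441×3.46 + 0.014×6.85)/(1 + 0.043×11.8 + 0.0441×7.39 + 0.014×8.66) = 0.2959 kJ/s.
small caterpillars: E/h = 5.74/16.1 = 0.3565 kJ/s.
Since 0.3565 > R, including small caterpillars increases the long-run rate.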